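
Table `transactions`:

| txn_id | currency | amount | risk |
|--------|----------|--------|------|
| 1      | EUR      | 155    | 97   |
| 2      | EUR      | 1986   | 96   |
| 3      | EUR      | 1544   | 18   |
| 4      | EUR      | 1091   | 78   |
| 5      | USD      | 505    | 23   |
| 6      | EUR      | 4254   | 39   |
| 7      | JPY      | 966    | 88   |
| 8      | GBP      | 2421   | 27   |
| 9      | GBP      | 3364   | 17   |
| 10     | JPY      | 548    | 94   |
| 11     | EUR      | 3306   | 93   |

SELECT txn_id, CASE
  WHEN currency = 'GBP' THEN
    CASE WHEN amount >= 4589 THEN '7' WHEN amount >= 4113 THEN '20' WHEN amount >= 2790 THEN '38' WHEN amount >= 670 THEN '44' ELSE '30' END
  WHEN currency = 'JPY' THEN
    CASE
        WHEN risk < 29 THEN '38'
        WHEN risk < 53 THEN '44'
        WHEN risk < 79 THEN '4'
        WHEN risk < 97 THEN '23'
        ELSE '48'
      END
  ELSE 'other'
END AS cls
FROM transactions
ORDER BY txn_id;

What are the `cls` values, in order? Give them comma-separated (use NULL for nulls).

txn_id=1: currency='EUR' → outer ELSE → other
txn_id=2: currency='EUR' → outer ELSE → other
txn_id=3: currency='EUR' → outer ELSE → other
txn_id=4: currency='EUR' → outer ELSE → other
txn_id=5: currency='USD' → outer ELSE → other
txn_id=6: currency='EUR' → outer ELSE → other
txn_id=7: currency='JPY' → inner[risk < 97] → 23
txn_id=8: currency='GBP' → inner[amount >= 670] → 44
txn_id=9: currency='GBP' → inner[amount >= 2790] → 38
txn_id=10: currency='JPY' → inner[risk < 97] → 23
txn_id=11: currency='EUR' → outer ELSE → other

other, other, other, other, other, other, 23, 44, 38, 23, other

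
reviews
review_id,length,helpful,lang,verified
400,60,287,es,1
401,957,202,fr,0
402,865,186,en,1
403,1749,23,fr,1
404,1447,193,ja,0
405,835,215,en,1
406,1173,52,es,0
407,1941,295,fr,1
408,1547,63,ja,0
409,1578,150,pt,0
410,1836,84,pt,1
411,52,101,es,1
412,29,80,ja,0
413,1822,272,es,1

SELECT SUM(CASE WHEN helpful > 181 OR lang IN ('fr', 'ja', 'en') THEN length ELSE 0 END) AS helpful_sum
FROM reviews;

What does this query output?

11252

review_id=400: ✓ → 60
review_id=401: ✓ → 957
review_id=402: ✓ → 865
review_id=403: ✓ → 1749
review_id=404: ✓ → 1447
review_id=405: ✓ → 835
review_id=406: ✗
review_id=407: ✓ → 1941
review_id=408: ✓ → 1547
review_id=409: ✗
review_id=410: ✗
review_id=411: ✗
review_id=412: ✓ → 29
review_id=413: ✓ → 1822
helpful_sum = 60 + 957 + 865 + 1749 + 1447 + 835 + 1941 + 1547 + 29 + 1822 = 11252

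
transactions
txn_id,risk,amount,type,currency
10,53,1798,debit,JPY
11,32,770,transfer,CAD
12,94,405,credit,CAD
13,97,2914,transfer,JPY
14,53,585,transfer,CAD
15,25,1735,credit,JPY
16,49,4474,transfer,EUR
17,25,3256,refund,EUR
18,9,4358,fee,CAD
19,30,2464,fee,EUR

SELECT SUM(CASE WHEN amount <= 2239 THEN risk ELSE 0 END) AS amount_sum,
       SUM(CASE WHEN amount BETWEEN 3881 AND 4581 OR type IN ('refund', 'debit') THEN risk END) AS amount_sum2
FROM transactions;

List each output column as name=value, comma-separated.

amount_sum=257, amount_sum2=136

[amount_sum: amount <= 2239]
txn_id=10: ✓ → 53
txn_id=11: ✓ → 32
txn_id=12: ✓ → 94
txn_id=13: ✗
txn_id=14: ✓ → 53
txn_id=15: ✓ → 25
txn_id=16: ✗
txn_id=17: ✗
txn_id=18: ✗
txn_id=19: ✗
amount_sum = 53 + 32 + 94 + 53 + 25 = 257
—
[amount_sum2: amount BETWEEN 3881 AND 4581 OR type IN ('refund', 'debit')]
txn_id=10: ✓ → 53
txn_id=11: ✗
txn_id=12: ✗
txn_id=13: ✗
txn_id=14: ✗
txn_id=15: ✗
txn_id=16: ✓ → 49
txn_id=17: ✓ → 25
txn_id=18: ✓ → 9
txn_id=19: ✗
amount_sum2 = 53 + 49 + 25 + 9 = 136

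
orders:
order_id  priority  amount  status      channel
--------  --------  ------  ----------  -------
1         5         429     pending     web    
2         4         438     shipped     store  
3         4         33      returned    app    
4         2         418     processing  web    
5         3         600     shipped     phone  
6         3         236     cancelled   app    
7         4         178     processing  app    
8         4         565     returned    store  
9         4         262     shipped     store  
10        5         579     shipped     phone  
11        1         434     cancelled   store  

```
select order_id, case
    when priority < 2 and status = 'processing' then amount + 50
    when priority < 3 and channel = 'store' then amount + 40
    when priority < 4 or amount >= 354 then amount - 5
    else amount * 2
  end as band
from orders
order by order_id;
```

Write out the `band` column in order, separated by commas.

424, 433, 66, 413, 595, 231, 356, 560, 524, 574, 474

order_id=1: priority < 4 or amount >= 354 → 424
order_id=2: priority < 4 or amount >= 354 → 433
order_id=3: ELSE → 66
order_id=4: priority < 4 or amount >= 354 → 413
order_id=5: priority < 4 or amount >= 354 → 595
order_id=6: priority < 4 or amount >= 354 → 231
order_id=7: ELSE → 356
order_id=8: priority < 4 or amount >= 354 → 560
order_id=9: ELSE → 524
order_id=10: priority < 4 or amount >= 354 → 574
order_id=11: priority < 3 and channel = 'store' → 474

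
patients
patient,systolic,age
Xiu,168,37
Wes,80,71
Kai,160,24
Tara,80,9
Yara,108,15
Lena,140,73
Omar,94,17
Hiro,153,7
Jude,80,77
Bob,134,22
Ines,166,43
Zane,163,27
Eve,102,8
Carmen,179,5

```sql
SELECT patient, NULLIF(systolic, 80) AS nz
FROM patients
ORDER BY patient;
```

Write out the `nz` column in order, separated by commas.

134, 179, 102, 153, 166, NULL, 160, 140, 94, NULL, NULL, 168, 108, 163

patient=Bob: systolic=134 vs 80: differ → 134
patient=Carmen: systolic=179 vs 80: differ → 179
patient=Eve: systolic=102 vs 80: differ → 102
patient=Hiro: systolic=153 vs 80: differ → 153
patient=Ines: systolic=166 vs 80: differ → 166
patient=Jude: systolic=80 vs 80: equal → NULL
patient=Kai: systolic=160 vs 80: differ → 160
patient=Lena: systolic=140 vs 80: differ → 140
patient=Omar: systolic=94 vs 80: differ → 94
patient=Tara: systolic=80 vs 80: equal → NULL
patient=Wes: systolic=80 vs 80: equal → NULL
patient=Xiu: systolic=168 vs 80: differ → 168
patient=Yara: systolic=108 vs 80: differ → 108
patient=Zane: systolic=163 vs 80: differ → 163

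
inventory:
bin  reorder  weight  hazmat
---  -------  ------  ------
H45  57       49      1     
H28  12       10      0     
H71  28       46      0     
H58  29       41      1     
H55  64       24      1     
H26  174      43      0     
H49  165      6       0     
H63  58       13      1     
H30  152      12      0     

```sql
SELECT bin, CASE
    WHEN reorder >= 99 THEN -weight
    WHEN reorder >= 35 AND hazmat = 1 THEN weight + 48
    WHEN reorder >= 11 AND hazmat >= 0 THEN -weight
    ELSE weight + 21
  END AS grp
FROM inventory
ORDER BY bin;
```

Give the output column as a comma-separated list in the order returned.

-43, -10, -12, 97, -6, 72, -41, 61, -46

bin=H26: reorder >= 99 → -43
bin=H28: reorder >= 11 AND hazmat >= 0 → -10
bin=H30: reorder >= 99 → -12
bin=H45: reorder >= 35 AND hazmat = 1 → 97
bin=H49: reorder >= 99 → -6
bin=H55: reorder >= 35 AND hazmat = 1 → 72
bin=H58: reorder >= 11 AND hazmat >= 0 → -41
bin=H63: reorder >= 35 AND hazmat = 1 → 61
bin=H71: reorder >= 11 AND hazmat >= 0 → -46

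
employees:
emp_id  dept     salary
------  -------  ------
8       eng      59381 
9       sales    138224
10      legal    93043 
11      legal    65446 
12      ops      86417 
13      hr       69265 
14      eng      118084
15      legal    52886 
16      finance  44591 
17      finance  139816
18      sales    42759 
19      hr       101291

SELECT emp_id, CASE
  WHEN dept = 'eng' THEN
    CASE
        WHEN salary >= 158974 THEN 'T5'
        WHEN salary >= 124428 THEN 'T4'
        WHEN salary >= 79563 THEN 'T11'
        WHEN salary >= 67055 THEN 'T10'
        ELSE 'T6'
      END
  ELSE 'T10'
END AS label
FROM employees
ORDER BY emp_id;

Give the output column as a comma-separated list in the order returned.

T6, T10, T10, T10, T10, T10, T11, T10, T10, T10, T10, T10

emp_id=8: dept='eng' → inner[ELSE] → T6
emp_id=9: dept='sales' → outer ELSE → T10
emp_id=10: dept='legal' → outer ELSE → T10
emp_id=11: dept='legal' → outer ELSE → T10
emp_id=12: dept='ops' → outer ELSE → T10
emp_id=13: dept='hr' → outer ELSE → T10
emp_id=14: dept='eng' → inner[salary >= 79563] → T11
emp_id=15: dept='legal' → outer ELSE → T10
emp_id=16: dept='finance' → outer ELSE → T10
emp_id=17: dept='finance' → outer ELSE → T10
emp_id=18: dept='sales' → outer ELSE → T10
emp_id=19: dept='hr' → outer ELSE → T10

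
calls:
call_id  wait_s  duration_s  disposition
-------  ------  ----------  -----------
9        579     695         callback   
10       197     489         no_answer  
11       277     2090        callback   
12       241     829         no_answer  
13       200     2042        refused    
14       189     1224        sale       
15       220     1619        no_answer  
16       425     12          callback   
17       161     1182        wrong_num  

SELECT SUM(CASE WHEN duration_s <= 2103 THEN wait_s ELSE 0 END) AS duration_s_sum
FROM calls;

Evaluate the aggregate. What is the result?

call_id=9: ✓ → 579
call_id=10: ✓ → 197
call_id=11: ✓ → 277
call_id=12: ✓ → 241
call_id=13: ✓ → 200
call_id=14: ✓ → 189
call_id=15: ✓ → 220
call_id=16: ✓ → 425
call_id=17: ✓ → 161
duration_s_sum = 579 + 197 + 277 + 241 + 200 + 189 + 220 + 425 + 161 = 2489

2489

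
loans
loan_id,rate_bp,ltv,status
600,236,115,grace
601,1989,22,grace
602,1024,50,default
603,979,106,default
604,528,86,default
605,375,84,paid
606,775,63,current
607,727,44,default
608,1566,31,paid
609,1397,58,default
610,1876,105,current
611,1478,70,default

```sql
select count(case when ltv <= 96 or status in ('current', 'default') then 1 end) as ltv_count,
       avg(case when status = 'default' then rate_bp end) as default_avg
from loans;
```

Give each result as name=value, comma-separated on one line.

[ltv_count: ltv <= 96 or status in ('current', 'default')]
loan_id=600: ✗
loan_id=601: ✓ → 1
loan_id=602: ✓ → 1
loan_id=603: ✓ → 1
loan_id=604: ✓ → 1
loan_id=605: ✓ → 1
loan_id=606: ✓ → 1
loan_id=607: ✓ → 1
loan_id=608: ✓ → 1
loan_id=609: ✓ → 1
loan_id=610: ✓ → 1
loan_id=611: ✓ → 1
ltv_count = COUNT(1, 1, 1, 1, 1, 1, 1, 1, 1, 1, 1) = 11
—
[default_avg: status = 'default']
loan_id=600: ✗
loan_id=601: ✗
loan_id=602: ✓ → 1024
loan_id=603: ✓ → 979
loan_id=604: ✓ → 528
loan_id=605: ✗
loan_id=606: ✗
loan_id=607: ✓ → 727
loan_id=608: ✗
loan_id=609: ✓ → 1397
loan_id=610: ✗
loan_id=611: ✓ → 1478
default_avg = (1024 + 979 + 528 + 727 + 1397 + 1478) / 6 = 1022.1666666667

ltv_count=11, default_avg=1022.1666666667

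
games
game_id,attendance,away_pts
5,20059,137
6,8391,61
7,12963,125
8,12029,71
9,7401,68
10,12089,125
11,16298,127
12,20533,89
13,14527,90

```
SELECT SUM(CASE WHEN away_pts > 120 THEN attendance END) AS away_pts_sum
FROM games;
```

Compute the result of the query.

61409

game_id=5: ✓ → 20059
game_id=6: ✗
game_id=7: ✓ → 12963
game_id=8: ✗
game_id=9: ✗
game_id=10: ✓ → 12089
game_id=11: ✓ → 16298
game_id=12: ✗
game_id=13: ✗
away_pts_sum = 20059 + 12963 + 12089 + 16298 = 61409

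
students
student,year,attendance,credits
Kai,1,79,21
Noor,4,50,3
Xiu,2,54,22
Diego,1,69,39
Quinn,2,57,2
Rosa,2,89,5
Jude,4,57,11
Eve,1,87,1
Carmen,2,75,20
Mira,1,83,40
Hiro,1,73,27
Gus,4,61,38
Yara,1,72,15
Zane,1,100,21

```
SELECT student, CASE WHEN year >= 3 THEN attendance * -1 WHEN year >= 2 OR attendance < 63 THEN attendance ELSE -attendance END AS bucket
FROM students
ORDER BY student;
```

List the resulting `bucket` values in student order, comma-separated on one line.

75, -69, -87, -61, -73, -57, -79, -83, -50, 57, 89, 54, -72, -100

student=Carmen: year >= 2 OR attendance < 63 → 75
student=Diego: ELSE → -69
student=Eve: ELSE → -87
student=Gus: year >= 3 → -61
student=Hiro: ELSE → -73
student=Jude: year >= 3 → -57
student=Kai: ELSE → -79
student=Mira: ELSE → -83
student=Noor: year >= 3 → -50
student=Quinn: year >= 2 OR attendance < 63 → 57
student=Rosa: year >= 2 OR attendance < 63 → 89
student=Xiu: year >= 2 OR attendance < 63 → 54
student=Yara: ELSE → -72
student=Zane: ELSE → -100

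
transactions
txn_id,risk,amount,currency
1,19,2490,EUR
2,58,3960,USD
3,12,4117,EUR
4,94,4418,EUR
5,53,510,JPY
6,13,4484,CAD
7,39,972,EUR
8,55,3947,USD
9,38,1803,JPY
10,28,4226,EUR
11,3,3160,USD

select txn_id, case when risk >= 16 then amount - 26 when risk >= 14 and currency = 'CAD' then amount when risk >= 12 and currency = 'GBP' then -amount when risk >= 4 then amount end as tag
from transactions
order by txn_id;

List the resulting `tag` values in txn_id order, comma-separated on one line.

txn_id=1: risk >= 16 → 2464
txn_id=2: risk >= 16 → 3934
txn_id=3: risk >= 4 → 4117
txn_id=4: risk >= 16 → 4392
txn_id=5: risk >= 16 → 484
txn_id=6: risk >= 4 → 4484
txn_id=7: risk >= 16 → 946
txn_id=8: risk >= 16 → 3921
txn_id=9: risk >= 16 → 1777
txn_id=10: risk >= 16 → 4200
txn_id=11: (no match → NULL) → NULL

2464, 3934, 4117, 4392, 484, 4484, 946, 3921, 1777, 4200, NULL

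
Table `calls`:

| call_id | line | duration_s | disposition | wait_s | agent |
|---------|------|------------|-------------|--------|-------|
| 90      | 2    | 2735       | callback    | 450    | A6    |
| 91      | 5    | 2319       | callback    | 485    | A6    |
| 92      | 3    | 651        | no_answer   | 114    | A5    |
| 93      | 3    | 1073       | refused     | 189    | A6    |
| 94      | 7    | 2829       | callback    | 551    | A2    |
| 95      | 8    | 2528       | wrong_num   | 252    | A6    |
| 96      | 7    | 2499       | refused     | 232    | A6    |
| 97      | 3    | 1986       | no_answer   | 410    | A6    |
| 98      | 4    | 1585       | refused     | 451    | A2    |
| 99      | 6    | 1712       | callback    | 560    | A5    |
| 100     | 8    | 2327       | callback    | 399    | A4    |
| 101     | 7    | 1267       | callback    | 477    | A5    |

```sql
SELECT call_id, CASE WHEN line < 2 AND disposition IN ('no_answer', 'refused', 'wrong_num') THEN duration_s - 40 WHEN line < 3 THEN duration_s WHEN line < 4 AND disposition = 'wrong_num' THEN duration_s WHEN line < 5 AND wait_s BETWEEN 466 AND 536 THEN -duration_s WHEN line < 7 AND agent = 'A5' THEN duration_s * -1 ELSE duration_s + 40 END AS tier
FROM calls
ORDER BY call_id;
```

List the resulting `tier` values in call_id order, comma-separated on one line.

call_id=90: line < 3 → 2735
call_id=91: ELSE → 2359
call_id=92: line < 7 AND agent = 'A5' → -651
call_id=93: ELSE → 1113
call_id=94: ELSE → 2869
call_id=95: ELSE → 2568
call_id=96: ELSE → 2539
call_id=97: ELSE → 2026
call_id=98: ELSE → 1625
call_id=99: line < 7 AND agent = 'A5' → -1712
call_id=100: ELSE → 2367
call_id=101: ELSE → 1307

2735, 2359, -651, 1113, 2869, 2568, 2539, 2026, 1625, -1712, 2367, 1307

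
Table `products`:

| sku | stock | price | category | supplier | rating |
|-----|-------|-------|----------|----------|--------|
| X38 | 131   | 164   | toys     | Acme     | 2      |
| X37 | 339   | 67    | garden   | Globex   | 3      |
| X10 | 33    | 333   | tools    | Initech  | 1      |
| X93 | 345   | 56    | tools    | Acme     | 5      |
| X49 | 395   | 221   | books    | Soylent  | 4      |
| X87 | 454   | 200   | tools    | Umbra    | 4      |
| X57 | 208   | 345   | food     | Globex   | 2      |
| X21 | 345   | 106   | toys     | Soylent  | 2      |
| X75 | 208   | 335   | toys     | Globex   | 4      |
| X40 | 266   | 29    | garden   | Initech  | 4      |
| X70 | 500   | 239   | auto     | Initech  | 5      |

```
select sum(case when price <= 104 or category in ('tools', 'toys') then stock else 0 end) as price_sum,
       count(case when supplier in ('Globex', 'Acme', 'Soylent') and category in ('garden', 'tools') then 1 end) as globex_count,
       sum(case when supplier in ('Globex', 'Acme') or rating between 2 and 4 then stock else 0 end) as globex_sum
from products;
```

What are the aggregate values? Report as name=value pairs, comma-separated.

[price_sum: price <= 104 or category in ('tools', 'toys')]
sku=X38: ✓ → 131
sku=X37: ✓ → 339
sku=X10: ✓ → 33
sku=X93: ✓ → 345
sku=X49: ✗
sku=X87: ✓ → 454
sku=X57: ✗
sku=X21: ✓ → 345
sku=X75: ✓ → 208
sku=X40: ✓ → 266
sku=X70: ✗
price_sum = 131 + 339 + 33 + 345 + 454 + 345 + 208 + 266 = 2121
—
[globex_count: supplier in ('Globex', 'Acme', 'Soylent') and category in ('garden', 'tools')]
sku=X38: ✗
sku=X37: ✓ → 1
sku=X10: ✗
sku=X93: ✓ → 1
sku=X49: ✗
sku=X87: ✗
sku=X57: ✗
sku=X21: ✗
sku=X75: ✗
sku=X40: ✗
sku=X70: ✗
globex_count = COUNT(1, 1) = 2
—
[globex_sum: supplier in ('Globex', 'Acme') or rating between 2 and 4]
sku=X38: ✓ → 131
sku=X37: ✓ → 339
sku=X10: ✗
sku=X93: ✓ → 345
sku=X49: ✓ → 395
sku=X87: ✓ → 454
sku=X57: ✓ → 208
sku=X21: ✓ → 345
sku=X75: ✓ → 208
sku=X40: ✓ → 266
sku=X70: ✗
globex_sum = 131 + 339 + 345 + 395 + 454 + 208 + 345 + 208 + 266 = 2691

price_sum=2121, globex_count=2, globex_sum=2691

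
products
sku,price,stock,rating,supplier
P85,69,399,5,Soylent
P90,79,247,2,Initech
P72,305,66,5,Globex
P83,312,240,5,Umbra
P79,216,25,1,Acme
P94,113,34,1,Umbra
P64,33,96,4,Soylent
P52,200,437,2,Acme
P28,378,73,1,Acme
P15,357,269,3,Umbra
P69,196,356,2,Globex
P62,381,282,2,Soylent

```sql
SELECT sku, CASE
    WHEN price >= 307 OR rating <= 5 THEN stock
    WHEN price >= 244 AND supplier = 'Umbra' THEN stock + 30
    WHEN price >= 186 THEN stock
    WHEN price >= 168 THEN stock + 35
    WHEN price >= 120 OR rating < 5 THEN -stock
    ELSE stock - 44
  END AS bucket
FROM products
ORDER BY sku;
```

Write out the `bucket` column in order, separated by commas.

sku=P15: price >= 307 OR rating <= 5 → 269
sku=P28: price >= 307 OR rating <= 5 → 73
sku=P52: price >= 307 OR rating <= 5 → 437
sku=P62: price >= 307 OR rating <= 5 → 282
sku=P64: price >= 307 OR rating <= 5 → 96
sku=P69: price >= 307 OR rating <= 5 → 356
sku=P72: price >= 307 OR rating <= 5 → 66
sku=P79: price >= 307 OR rating <= 5 → 25
sku=P83: price >= 307 OR rating <= 5 → 240
sku=P85: price >= 307 OR rating <= 5 → 399
sku=P90: price >= 307 OR rating <= 5 → 247
sku=P94: price >= 307 OR rating <= 5 → 34

269, 73, 437, 282, 96, 356, 66, 25, 240, 399, 247, 34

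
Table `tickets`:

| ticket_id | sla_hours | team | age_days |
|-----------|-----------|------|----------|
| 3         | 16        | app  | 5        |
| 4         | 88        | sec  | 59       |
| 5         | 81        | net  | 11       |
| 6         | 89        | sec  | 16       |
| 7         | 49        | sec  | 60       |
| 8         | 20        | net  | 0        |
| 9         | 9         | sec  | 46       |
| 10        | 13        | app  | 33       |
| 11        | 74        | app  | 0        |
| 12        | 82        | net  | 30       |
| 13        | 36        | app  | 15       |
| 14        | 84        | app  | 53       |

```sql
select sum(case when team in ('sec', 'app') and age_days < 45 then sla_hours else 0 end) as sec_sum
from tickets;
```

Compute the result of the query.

228

ticket_id=3: ✓ → 16
ticket_id=4: ✗
ticket_id=5: ✗
ticket_id=6: ✓ → 89
ticket_id=7: ✗
ticket_id=8: ✗
ticket_id=9: ✗
ticket_id=10: ✓ → 13
ticket_id=11: ✓ → 74
ticket_id=12: ✗
ticket_id=13: ✓ → 36
ticket_id=14: ✗
sec_sum = 16 + 89 + 13 + 74 + 36 = 228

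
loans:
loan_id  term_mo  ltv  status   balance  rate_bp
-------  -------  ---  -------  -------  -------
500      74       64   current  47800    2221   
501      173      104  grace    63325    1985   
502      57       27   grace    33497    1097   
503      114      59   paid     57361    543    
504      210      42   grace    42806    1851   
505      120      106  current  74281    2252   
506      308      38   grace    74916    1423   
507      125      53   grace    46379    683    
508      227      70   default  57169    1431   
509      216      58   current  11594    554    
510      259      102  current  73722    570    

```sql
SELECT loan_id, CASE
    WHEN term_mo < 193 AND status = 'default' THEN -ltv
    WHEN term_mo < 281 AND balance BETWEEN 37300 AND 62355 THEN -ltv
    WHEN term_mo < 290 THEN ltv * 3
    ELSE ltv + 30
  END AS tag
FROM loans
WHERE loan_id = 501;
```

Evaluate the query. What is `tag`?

loan_id = 501: term_mo=173, ltv=104, status=grace, balance=63325, rate_bp=1985.
term_mo < 193 AND status = 'default' → false
term_mo < 281 AND balance BETWEEN 37300 AND 62355 → false
term_mo < 290 → true → 312

312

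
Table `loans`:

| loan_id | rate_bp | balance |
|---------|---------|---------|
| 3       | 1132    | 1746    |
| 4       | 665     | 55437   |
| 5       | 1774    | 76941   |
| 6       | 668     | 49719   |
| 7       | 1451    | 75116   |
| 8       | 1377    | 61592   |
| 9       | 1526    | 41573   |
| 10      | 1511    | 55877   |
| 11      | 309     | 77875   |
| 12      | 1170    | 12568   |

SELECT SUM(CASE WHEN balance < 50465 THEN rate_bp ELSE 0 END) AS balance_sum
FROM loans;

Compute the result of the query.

4496

loan_id=3: ✓ → 1132
loan_id=4: ✗
loan_id=5: ✗
loan_id=6: ✓ → 668
loan_id=7: ✗
loan_id=8: ✗
loan_id=9: ✓ → 1526
loan_id=10: ✗
loan_id=11: ✗
loan_id=12: ✓ → 1170
balance_sum = 1132 + 668 + 1526 + 1170 = 4496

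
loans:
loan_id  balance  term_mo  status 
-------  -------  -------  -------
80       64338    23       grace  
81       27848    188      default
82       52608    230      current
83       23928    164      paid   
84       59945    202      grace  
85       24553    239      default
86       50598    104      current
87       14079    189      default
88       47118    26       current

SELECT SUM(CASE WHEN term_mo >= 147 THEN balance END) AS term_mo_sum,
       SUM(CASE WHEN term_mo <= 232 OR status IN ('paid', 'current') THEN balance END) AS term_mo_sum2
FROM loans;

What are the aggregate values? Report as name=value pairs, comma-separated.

[term_mo_sum: term_mo >= 147]
loan_id=80: ✗
loan_id=81: ✓ → 27848
loan_id=82: ✓ → 52608
loan_id=83: ✓ → 23928
loan_id=84: ✓ → 59945
loan_id=85: ✓ → 24553
loan_id=86: ✗
loan_id=87: ✓ → 14079
loan_id=88: ✗
term_mo_sum = 27848 + 52608 + 23928 + 59945 + 24553 + 14079 = 202961
—
[term_mo_sum2: term_mo <= 232 OR status IN ('paid', 'current')]
loan_id=80: ✓ → 64338
loan_id=81: ✓ → 27848
loan_id=82: ✓ → 52608
loan_id=83: ✓ → 23928
loan_id=84: ✓ → 59945
loan_id=85: ✗
loan_id=86: ✓ → 50598
loan_id=87: ✓ → 14079
loan_id=88: ✓ → 47118
term_mo_sum2 = 64338 + 27848 + 52608 + 23928 + 59945 + 50598 + 14079 + 47118 = 340462

term_mo_sum=202961, term_mo_sum2=340462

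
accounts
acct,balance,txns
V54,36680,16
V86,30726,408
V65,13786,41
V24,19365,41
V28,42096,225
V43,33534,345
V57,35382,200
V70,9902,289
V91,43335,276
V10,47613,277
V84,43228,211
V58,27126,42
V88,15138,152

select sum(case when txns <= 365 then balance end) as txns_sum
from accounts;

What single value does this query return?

367185

acct=V54: ✓ → 36680
acct=V86: ✗
acct=V65: ✓ → 13786
acct=V24: ✓ → 19365
acct=V28: ✓ → 42096
acct=V43: ✓ → 33534
acct=V57: ✓ → 35382
acct=V70: ✓ → 9902
acct=V91: ✓ → 43335
acct=V10: ✓ → 47613
acct=V84: ✓ → 43228
acct=V58: ✓ → 27126
acct=V88: ✓ → 15138
txns_sum = 36680 + 13786 + 19365 + 42096 + 33534 + 35382 + 9902 + 43335 + 47613 + 43228 + 27126 + 15138 = 367185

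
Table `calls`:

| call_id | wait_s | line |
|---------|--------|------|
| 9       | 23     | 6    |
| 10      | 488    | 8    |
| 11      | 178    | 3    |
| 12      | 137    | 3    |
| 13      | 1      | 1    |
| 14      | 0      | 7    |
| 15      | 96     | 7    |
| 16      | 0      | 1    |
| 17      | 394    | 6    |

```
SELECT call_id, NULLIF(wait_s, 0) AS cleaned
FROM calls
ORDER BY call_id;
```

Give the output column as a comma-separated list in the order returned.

23, 488, 178, 137, 1, NULL, 96, NULL, 394

call_id=9: wait_s=23 vs 0: differ → 23
call_id=10: wait_s=488 vs 0: differ → 488
call_id=11: wait_s=178 vs 0: differ → 178
call_id=12: wait_s=137 vs 0: differ → 137
call_id=13: wait_s=1 vs 0: differ → 1
call_id=14: wait_s=0 vs 0: equal → NULL
call_id=15: wait_s=96 vs 0: differ → 96
call_id=16: wait_s=0 vs 0: equal → NULL
call_id=17: wait_s=394 vs 0: differ → 394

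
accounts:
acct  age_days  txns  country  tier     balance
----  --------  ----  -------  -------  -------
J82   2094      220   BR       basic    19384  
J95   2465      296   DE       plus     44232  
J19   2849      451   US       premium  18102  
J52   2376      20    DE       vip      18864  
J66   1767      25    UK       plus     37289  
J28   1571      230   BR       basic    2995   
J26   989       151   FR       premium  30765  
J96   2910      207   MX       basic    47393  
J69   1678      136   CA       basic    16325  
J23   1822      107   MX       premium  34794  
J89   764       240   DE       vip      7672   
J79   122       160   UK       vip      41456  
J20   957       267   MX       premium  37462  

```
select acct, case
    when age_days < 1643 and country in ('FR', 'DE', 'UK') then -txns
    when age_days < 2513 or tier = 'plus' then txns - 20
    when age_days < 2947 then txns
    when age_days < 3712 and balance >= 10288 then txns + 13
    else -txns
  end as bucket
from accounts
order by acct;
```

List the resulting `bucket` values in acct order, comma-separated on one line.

acct=J19: age_days < 2947 → 451
acct=J20: age_days < 2513 or tier = 'plus' → 247
acct=J23: age_days < 2513 or tier = 'plus' → 87
acct=J26: age_days < 1643 and country in ('FR', 'DE', 'UK') → -151
acct=J28: age_days < 2513 or tier = 'plus' → 210
acct=J52: age_days < 2513 or tier = 'plus' → 0
acct=J66: age_days < 2513 or tier = 'plus' → 5
acct=J69: age_days < 2513 or tier = 'plus' → 116
acct=J79: age_days < 1643 and country in ('FR', 'DE', 'UK') → -160
acct=J82: age_days < 2513 or tier = 'plus' → 200
acct=J89: age_days < 1643 and country in ('FR', 'DE', 'UK') → -240
acct=J95: age_days < 2513 or tier = 'plus' → 276
acct=J96: age_days < 2947 → 207

451, 247, 87, -151, 210, 0, 5, 116, -160, 200, -240, 276, 207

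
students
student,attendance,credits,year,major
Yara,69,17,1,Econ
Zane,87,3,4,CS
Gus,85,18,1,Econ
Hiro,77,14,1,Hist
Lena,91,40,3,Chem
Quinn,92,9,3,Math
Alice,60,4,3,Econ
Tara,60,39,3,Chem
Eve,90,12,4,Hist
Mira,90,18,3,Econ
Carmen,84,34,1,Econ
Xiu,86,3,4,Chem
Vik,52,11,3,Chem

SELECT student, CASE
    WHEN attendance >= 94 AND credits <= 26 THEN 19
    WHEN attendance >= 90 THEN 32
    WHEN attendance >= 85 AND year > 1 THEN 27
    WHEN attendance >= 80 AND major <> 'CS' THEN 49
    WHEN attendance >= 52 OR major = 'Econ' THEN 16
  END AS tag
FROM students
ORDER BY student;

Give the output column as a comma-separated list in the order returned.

student=Alice: attendance >= 52 OR major = 'Econ' → 16
student=Carmen: attendance >= 80 AND major <> 'CS' → 49
student=Eve: attendance >= 90 → 32
student=Gus: attendance >= 80 AND major <> 'CS' → 49
student=Hiro: attendance >= 52 OR major = 'Econ' → 16
student=Lena: attendance >= 90 → 32
student=Mira: attendance >= 90 → 32
student=Quinn: attendance >= 90 → 32
student=Tara: attendance >= 52 OR major = 'Econ' → 16
student=Vik: attendance >= 52 OR major = 'Econ' → 16
student=Xiu: attendance >= 85 AND year > 1 → 27
student=Yara: attendance >= 52 OR major = 'Econ' → 16
student=Zane: attendance >= 85 AND year > 1 → 27

16, 49, 32, 49, 16, 32, 32, 32, 16, 16, 27, 16, 27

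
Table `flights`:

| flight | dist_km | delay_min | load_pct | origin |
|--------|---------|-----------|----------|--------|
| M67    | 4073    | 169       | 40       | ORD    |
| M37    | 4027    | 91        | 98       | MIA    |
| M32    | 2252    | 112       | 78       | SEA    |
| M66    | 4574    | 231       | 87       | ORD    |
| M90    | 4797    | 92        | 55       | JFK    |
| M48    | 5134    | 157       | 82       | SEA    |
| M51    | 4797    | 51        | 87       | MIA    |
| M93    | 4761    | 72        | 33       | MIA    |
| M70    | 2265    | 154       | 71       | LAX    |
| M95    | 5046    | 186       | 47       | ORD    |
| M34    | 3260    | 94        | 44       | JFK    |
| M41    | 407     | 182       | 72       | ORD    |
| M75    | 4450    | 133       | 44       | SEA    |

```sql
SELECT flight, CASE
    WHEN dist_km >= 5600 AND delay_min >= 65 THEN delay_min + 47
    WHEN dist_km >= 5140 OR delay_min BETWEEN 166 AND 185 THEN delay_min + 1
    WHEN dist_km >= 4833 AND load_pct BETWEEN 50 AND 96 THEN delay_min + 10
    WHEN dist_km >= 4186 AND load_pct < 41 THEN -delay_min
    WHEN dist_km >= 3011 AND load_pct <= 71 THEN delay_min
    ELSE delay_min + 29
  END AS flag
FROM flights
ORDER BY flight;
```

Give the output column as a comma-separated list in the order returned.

flight=M32: ELSE → 141
flight=M34: dist_km >= 3011 AND load_pct <= 71 → 94
flight=M37: ELSE → 120
flight=M41: dist_km >= 5140 OR delay_min BETWEEN 166 AND 185 → 183
flight=M48: dist_km >= 4833 AND load_pct BETWEEN 50 AND 96 → 167
flight=M51: ELSE → 80
flight=M66: ELSE → 260
flight=M67: dist_km >= 5140 OR delay_min BETWEEN 166 AND 185 → 170
flight=M70: ELSE → 183
flight=M75: dist_km >= 3011 AND load_pct <= 71 → 133
flight=M90: dist_km >= 3011 AND load_pct <= 71 → 92
flight=M93: dist_km >= 4186 AND load_pct < 41 → -72
flight=M95: dist_km >= 3011 AND load_pct <= 71 → 186

141, 94, 120, 183, 167, 80, 260, 170, 183, 133, 92, -72, 186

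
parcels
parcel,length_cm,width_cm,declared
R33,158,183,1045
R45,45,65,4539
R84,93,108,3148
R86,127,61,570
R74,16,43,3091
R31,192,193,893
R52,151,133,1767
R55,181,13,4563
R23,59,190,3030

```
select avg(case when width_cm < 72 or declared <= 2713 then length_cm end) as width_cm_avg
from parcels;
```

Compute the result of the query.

parcel=R33: ✓ → 158
parcel=R45: ✓ → 45
parcel=R84: ✗
parcel=R86: ✓ → 127
parcel=R74: ✓ → 16
parcel=R31: ✓ → 192
parcel=R52: ✓ → 151
parcel=R55: ✓ → 181
parcel=R23: ✗
width_cm_avg = (158 + 45 + 127 + 16 + 192 + 151 + 181) / 7 = 124.2857142857

124.2857142857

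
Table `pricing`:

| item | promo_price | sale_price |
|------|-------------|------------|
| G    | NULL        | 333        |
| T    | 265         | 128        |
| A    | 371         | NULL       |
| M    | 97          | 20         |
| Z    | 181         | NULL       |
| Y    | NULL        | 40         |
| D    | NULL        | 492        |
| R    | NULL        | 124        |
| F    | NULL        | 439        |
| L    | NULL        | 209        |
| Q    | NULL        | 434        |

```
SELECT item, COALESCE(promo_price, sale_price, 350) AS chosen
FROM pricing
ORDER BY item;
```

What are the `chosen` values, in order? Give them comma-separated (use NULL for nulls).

item=A: promo_price=371 → 371
item=D: promo_price=NULL, sale_price=492 → 492
item=F: promo_price=NULL, sale_price=439 → 439
item=G: promo_price=NULL, sale_price=333 → 333
item=L: promo_price=NULL, sale_price=209 → 209
item=M: promo_price=97 → 97
item=Q: promo_price=NULL, sale_price=434 → 434
item=R: promo_price=NULL, sale_price=124 → 124
item=T: promo_price=265 → 265
item=Y: promo_price=NULL, sale_price=40 → 40
item=Z: promo_price=181 → 181

371, 492, 439, 333, 209, 97, 434, 124, 265, 40, 181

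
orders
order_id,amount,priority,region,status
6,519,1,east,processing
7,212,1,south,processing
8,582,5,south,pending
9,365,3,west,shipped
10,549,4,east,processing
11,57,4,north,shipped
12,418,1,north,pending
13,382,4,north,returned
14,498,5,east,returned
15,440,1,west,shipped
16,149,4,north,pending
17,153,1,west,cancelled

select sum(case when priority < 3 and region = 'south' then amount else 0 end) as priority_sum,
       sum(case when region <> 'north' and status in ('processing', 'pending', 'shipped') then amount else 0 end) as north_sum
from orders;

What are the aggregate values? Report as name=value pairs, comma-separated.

[priority_sum: priority < 3 and region = 'south']
order_id=6: ✗
order_id=7: ✓ → 212
order_id=8: ✗
order_id=9: ✗
order_id=10: ✗
order_id=11: ✗
order_id=12: ✗
order_id=13: ✗
order_id=14: ✗
order_id=15: ✗
order_id=16: ✗
order_id=17: ✗
priority_sum = 212
—
[north_sum: region <> 'north' and status in ('processing', 'pending', 'shipped')]
order_id=6: ✓ → 519
order_id=7: ✓ → 212
order_id=8: ✓ → 582
order_id=9: ✓ → 365
order_id=10: ✓ → 549
order_id=11: ✗
order_id=12: ✗
order_id=13: ✗
order_id=14: ✗
order_id=15: ✓ → 440
order_id=16: ✗
order_id=17: ✗
north_sum = 519 + 212 + 582 + 365 + 549 + 440 = 2667

priority_sum=212, north_sum=2667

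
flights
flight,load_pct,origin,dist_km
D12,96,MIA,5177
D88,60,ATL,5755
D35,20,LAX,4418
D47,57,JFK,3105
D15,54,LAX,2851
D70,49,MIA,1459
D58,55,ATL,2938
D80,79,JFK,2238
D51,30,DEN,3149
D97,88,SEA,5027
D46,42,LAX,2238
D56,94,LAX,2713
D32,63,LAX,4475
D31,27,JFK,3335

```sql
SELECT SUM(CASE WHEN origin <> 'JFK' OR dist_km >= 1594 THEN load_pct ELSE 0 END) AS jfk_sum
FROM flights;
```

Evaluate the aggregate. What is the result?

814

flight=D12: ✓ → 96
flight=D88: ✓ → 60
flight=D35: ✓ → 20
flight=D47: ✓ → 57
flight=D15: ✓ → 54
flight=D70: ✓ → 49
flight=D58: ✓ → 55
flight=D80: ✓ → 79
flight=D51: ✓ → 30
flight=D97: ✓ → 88
flight=D46: ✓ → 42
flight=D56: ✓ → 94
flight=D32: ✓ → 63
flight=D31: ✓ → 27
jfk_sum = 96 + 60 + 20 + 57 + 54 + 49 + 55 + 79 + 30 + 88 + 42 + 94 + 63 + 27 = 814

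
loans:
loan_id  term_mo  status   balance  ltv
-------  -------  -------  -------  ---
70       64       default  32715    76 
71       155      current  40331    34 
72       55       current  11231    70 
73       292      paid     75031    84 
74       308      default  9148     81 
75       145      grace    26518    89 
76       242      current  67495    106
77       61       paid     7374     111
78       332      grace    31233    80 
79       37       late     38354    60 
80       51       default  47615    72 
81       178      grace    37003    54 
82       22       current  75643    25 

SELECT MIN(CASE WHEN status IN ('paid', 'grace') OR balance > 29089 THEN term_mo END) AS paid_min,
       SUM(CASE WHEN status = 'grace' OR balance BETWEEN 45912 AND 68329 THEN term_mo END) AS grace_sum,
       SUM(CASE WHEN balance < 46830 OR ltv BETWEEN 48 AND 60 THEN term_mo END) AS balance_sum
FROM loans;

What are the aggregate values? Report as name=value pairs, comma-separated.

[paid_min: status IN ('paid', 'grace') OR balance > 29089]
loan_id=70: ✓ → 64
loan_id=71: ✓ → 155
loan_id=72: ✗
loan_id=73: ✓ → 292
loan_id=74: ✗
loan_id=75: ✓ → 145
loan_id=76: ✓ → 242
loan_id=77: ✓ → 61
loan_id=78: ✓ → 332
loan_id=79: ✓ → 37
loan_id=80: ✓ → 51
loan_id=81: ✓ → 178
loan_id=82: ✓ → 22
paid_min = MIN(64, 155, 292, 145, 242, 61, 332, 37, 51, 178, 22) = 22
—
[grace_sum: status = 'grace' OR balance BETWEEN 45912 AND 68329]
loan_id=70: ✗
loan_id=71: ✗
loan_id=72: ✗
loan_id=73: ✗
loan_id=74: ✗
loan_id=75: ✓ → 145
loan_id=76: ✓ → 242
loan_id=77: ✗
loan_id=78: ✓ → 332
loan_id=79: ✗
loan_id=80: ✓ → 51
loan_id=81: ✓ → 178
loan_id=82: ✗
grace_sum = 145 + 242 + 332 + 51 + 178 = 948
—
[balance_sum: balance < 46830 OR ltv BETWEEN 48 AND 60]
loan_id=70: ✓ → 64
loan_id=71: ✓ → 155
loan_id=72: ✓ → 55
loan_id=73: ✗
loan_id=74: ✓ → 308
loan_id=75: ✓ → 145
loan_id=76: ✗
loan_id=77: ✓ → 61
loan_id=78: ✓ → 332
loan_id=79: ✓ → 37
loan_id=80: ✗
loan_id=81: ✓ → 178
loan_id=82: ✗
balance_sum = 64 + 155 + 55 + 308 + 145 + 61 + 332 + 37 + 178 = 1335

paid_min=22, grace_sum=948, balance_sum=1335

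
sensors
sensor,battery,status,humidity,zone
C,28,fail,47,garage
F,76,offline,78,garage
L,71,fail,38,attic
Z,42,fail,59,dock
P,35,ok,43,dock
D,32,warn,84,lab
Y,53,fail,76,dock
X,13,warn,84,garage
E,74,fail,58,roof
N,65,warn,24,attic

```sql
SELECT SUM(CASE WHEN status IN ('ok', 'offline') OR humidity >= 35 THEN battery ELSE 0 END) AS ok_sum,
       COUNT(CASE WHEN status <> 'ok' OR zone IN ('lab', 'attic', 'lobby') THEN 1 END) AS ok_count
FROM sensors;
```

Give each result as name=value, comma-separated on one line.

ok_sum=424, ok_count=9

[ok_sum: status IN ('ok', 'offline') OR humidity >= 35]
sensor=C: ✓ → 28
sensor=F: ✓ → 76
sensor=L: ✓ → 71
sensor=Z: ✓ → 42
sensor=P: ✓ → 35
sensor=D: ✓ → 32
sensor=Y: ✓ → 53
sensor=X: ✓ → 13
sensor=E: ✓ → 74
sensor=N: ✗
ok_sum = 28 + 76 + 71 + 42 + 35 + 32 + 53 + 13 + 74 = 424
—
[ok_count: status <> 'ok' OR zone IN ('lab', 'attic', 'lobby')]
sensor=C: ✓ → 1
sensor=F: ✓ → 1
sensor=L: ✓ → 1
sensor=Z: ✓ → 1
sensor=P: ✗
sensor=D: ✓ → 1
sensor=Y: ✓ → 1
sensor=X: ✓ → 1
sensor=E: ✓ → 1
sensor=N: ✓ → 1
ok_count = COUNT(1, 1, 1, 1, 1, 1, 1, 1, 1) = 9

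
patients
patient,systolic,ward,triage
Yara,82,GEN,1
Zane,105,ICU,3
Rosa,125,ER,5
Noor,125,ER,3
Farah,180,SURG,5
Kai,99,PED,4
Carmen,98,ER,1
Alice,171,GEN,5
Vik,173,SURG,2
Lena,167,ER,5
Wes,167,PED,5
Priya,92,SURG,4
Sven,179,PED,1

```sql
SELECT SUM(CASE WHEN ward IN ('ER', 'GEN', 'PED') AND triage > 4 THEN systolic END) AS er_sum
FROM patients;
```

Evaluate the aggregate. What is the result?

patient=Yara: ✗
patient=Zane: ✗
patient=Rosa: ✓ → 125
patient=Noor: ✗
patient=Farah: ✗
patient=Kai: ✗
patient=Carmen: ✗
patient=Alice: ✓ → 171
patient=Vik: ✗
patient=Lena: ✓ → 167
patient=Wes: ✓ → 167
patient=Priya: ✗
patient=Sven: ✗
er_sum = 125 + 171 + 167 + 167 = 630

630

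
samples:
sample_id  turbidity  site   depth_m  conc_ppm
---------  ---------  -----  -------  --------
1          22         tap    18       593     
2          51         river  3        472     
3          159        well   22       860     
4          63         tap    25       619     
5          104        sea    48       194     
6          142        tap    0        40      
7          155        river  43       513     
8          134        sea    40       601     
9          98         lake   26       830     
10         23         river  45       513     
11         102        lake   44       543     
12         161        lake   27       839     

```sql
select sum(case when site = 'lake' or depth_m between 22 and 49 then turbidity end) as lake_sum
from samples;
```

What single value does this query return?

999

sample_id=1: ✗
sample_id=2: ✗
sample_id=3: ✓ → 159
sample_id=4: ✓ → 63
sample_id=5: ✓ → 104
sample_id=6: ✗
sample_id=7: ✓ → 155
sample_id=8: ✓ → 134
sample_id=9: ✓ → 98
sample_id=10: ✓ → 23
sample_id=11: ✓ → 102
sample_id=12: ✓ → 161
lake_sum = 159 + 63 + 104 + 155 + 134 + 98 + 23 + 102 + 161 = 999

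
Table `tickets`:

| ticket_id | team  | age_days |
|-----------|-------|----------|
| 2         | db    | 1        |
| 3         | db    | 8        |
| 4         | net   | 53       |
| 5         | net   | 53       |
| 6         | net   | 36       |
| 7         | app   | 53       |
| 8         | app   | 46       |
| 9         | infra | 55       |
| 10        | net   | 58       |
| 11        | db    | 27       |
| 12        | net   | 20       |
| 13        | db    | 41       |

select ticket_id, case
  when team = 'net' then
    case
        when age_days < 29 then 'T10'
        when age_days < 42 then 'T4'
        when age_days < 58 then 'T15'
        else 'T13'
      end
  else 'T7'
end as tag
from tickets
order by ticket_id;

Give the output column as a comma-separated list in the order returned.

T7, T7, T15, T15, T4, T7, T7, T7, T13, T7, T10, T7

ticket_id=2: team='db' → outer ELSE → T7
ticket_id=3: team='db' → outer ELSE → T7
ticket_id=4: team='net' → inner[age_days < 58] → T15
ticket_id=5: team='net' → inner[age_days < 58] → T15
ticket_id=6: team='net' → inner[age_days < 42] → T4
ticket_id=7: team='app' → outer ELSE → T7
ticket_id=8: team='app' → outer ELSE → T7
ticket_id=9: team='infra' → outer ELSE → T7
ticket_id=10: team='net' → inner[ELSE] → T13
ticket_id=11: team='db' → outer ELSE → T7
ticket_id=12: team='net' → inner[age_days < 29] → T10
ticket_id=13: team='db' → outer ELSE → T7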